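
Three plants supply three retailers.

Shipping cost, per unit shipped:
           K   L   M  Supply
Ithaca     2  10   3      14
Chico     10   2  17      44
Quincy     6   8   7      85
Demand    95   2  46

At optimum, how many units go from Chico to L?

Solving gives:
  Ithaca->M: 14 units
  Chico->K: 42 units
  Chico->L: 2 units
  Quincy->K: 53 units
  Quincy->M: 32 units
Total cost = 1008.
So Chico→L carries 2 units.

2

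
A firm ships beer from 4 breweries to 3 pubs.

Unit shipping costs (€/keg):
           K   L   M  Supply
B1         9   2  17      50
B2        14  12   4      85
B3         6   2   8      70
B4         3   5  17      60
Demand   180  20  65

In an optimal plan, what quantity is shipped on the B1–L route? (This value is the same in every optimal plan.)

20

Solving gives:
  B1→K: 30 × €9 = €270
  B1→L: 20 × €2 = €40
  B2→K: 20 × €14 = €280
  B2→M: 65 × €4 = €260
  B3→K: 70 × €6 = €420
  B4→K: 60 × €3 = €180
Total cost = €1450.
So B1→L carries 20 kegs.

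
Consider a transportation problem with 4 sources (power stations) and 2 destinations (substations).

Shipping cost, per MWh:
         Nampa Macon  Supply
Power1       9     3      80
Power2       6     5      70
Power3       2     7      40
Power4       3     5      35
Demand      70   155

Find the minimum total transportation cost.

785

Optimal allocation:
  Power1 to Macon: 80 × 3 = 240
  Power2 to Macon: 70 × 5 = 350
  Power3 to Nampa: 40 × 2 = 80
  Power4 to Nampa: 30 × 3 = 90
  Power4 to Macon: 5 × 5 = 25
Total = 240 + 350 + 80 + 90 + 25 = 785.
(Supply check: Power1 ships 80; Power2 ships 70; Power3 ships 40; Power4 ships 35.)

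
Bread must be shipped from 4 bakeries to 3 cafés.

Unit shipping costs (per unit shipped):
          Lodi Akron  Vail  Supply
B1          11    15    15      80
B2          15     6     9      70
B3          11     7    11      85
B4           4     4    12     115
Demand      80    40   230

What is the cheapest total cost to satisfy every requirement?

Optimal allocation:
  B1->Vail: 80 × 15 = 1200
  B2->Vail: 70 × 9 = 630
  B3->Akron: 5 × 7 = 35
  B3->Vail: 80 × 11 = 880
  B4->Lodi: 80 × 4 = 320
  B4->Akron: 35 × 4 = 140
Total = 1200 + 630 + 35 + 880 + 320 + 140 = 3205.
(Supply check: B1 ships 80; B2 ships 70; B3 ships 85; B4 ships 115.)

3205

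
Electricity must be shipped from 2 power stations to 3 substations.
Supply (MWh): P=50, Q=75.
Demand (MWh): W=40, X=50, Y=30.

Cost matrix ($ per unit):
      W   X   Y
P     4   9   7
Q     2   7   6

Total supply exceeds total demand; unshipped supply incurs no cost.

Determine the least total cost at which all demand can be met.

Optimal allocation:
  P to W: 15 × $4 = $60
  P to Y: 30 × $7 = $210
  Q to W: 25 × $2 = $50
  Q to X: 50 × $7 = $350
Total = 60 + 210 + 50 + 350 = $670.

670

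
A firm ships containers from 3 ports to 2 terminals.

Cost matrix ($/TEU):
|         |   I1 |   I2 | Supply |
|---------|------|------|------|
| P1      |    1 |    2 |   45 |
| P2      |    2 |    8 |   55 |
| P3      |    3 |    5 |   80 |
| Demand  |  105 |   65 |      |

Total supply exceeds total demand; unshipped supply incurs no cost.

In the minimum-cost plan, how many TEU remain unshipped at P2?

0

Minimum-cost shipments:
  P1->I2: 45 × $2 = $90
  P2->I1: 55 × $2 = $110
  P3->I1: 50 × $3 = $150
  P3->I2: 20 × $5 = $100
Total cost = $450.
P2 ships 55 of its 55, leaving 0.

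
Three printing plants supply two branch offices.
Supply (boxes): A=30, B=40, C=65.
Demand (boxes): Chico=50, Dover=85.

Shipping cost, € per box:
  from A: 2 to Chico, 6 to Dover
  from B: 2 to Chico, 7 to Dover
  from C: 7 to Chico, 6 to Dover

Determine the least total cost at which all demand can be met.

A cheapest plan:
  A–Chico: 10 × €2 = €20
  A–Dover: 20 × €6 = €120
  B–Chico: 40 × €2 = €80
  C–Dover: 65 × €6 = €390
Total = 20 + 120 + 80 + 390 = €610.

610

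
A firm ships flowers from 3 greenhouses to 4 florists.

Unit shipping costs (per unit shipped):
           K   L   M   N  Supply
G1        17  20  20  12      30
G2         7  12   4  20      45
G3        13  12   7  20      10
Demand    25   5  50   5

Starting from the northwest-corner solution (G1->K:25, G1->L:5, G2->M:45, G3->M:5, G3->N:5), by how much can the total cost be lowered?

80

Current plan cost = 25·17 + 5·20 + 45·4 + 5·7 + 5·20 = 840.
Optimal plan:
  G1->K: 25 × 17 = 425
  G1->N: 5 × 12 = 60
  G2->M: 45 × 4 = 180
  G3->L: 5 × 12 = 60
  G3->M: 5 × 7 = 35
Optimal cost = 760.
Saving = 840 − 760 = 80.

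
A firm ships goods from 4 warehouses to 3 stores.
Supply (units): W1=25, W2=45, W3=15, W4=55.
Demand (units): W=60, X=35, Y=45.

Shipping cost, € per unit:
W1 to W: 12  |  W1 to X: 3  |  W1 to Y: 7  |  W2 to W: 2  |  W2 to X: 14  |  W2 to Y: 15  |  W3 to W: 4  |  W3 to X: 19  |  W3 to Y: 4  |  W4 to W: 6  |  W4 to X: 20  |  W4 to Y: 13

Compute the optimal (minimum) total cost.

One minimum-cost allocation:
  W1→X: 25 units
  W2→W: 35 units
  W2→X: 10 units
  W3→Y: 15 units
  W4→W: 25 units
  W4→Y: 30 units
Total cost = €885.

885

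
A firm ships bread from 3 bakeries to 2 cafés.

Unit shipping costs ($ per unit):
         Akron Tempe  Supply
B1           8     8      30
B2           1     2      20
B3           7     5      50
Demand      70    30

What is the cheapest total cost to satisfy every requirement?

550

An optimal shipping plan:
  B1->Akron: 30 × $8 = $240
  B2->Akron: 20 × $1 = $20
  B3->Akron: 20 × $7 = $140
  B3->Tempe: 30 × $5 = $150
Total = 240 + 20 + 140 + 150 = $550.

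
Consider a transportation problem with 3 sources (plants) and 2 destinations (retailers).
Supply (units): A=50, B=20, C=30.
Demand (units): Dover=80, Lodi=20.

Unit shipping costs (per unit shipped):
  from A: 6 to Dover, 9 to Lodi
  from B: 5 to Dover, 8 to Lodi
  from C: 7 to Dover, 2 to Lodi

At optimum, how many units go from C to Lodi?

20

Optimal shipments:
  A->Dover: 50 × 6 = 300
  B->Dover: 20 × 5 = 100
  C->Dover: 10 × 7 = 70
  C->Lodi: 20 × 2 = 40
Total cost = 510.
So C→Lodi carries 20 units.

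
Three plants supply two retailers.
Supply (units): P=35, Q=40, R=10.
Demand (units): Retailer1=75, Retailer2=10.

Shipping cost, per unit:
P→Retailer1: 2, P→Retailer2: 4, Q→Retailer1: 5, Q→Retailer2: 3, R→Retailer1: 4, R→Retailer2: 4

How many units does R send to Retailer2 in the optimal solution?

0

The minimum-cost plan:
  P to Retailer1: 35 units
  Q to Retailer1: 30 units
  Q to Retailer2: 10 units
  R to Retailer1: 10 units
Total cost = 290.
The route R→Retailer2 is not used.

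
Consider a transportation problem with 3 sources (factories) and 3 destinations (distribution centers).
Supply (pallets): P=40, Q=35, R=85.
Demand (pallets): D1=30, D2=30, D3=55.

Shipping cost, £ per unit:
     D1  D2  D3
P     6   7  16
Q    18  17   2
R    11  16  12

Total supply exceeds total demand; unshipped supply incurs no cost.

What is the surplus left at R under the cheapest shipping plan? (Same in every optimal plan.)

An optimal plan:
  P→D1: 10 pallets
  P→D2: 30 pallets
  Q→D3: 35 pallets
  R→D1: 20 pallets
  R→D3: 20 pallets
Total cost = £800.
R ships 40 of its 85, leaving 45.

45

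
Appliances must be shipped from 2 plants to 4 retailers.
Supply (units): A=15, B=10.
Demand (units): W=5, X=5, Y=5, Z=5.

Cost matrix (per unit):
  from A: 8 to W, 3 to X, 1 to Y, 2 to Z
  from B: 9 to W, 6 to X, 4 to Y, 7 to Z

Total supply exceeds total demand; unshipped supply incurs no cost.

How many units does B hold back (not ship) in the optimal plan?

5

Minimum-cost shipments:
  A to X: 5 × 3 = 15
  A to Y: 5 × 1 = 5
  A to Z: 5 × 2 = 10
  B to W: 5 × 9 = 45
Total cost = 75.
B ships 5 of its 10, leaving 5.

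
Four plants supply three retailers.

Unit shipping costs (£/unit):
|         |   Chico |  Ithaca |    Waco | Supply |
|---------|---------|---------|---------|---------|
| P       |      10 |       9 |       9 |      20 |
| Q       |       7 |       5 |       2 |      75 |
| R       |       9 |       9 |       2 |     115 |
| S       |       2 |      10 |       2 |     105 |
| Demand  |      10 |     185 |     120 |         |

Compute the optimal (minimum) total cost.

1625

One minimum-cost allocation:
  P→Ithaca: 20 × £9 = £180
  Q→Ithaca: 75 × £5 = £375
  R→Ithaca: 90 × £9 = £810
  R→Waco: 25 × £2 = £50
  S→Chico: 10 × £2 = £20
  S→Waco: 95 × £2 = £190
Total = 180 + 375 + 810 + 50 + 20 + 190 = £1625.
(Supply check: P ships 20; Q ships 75; R ships 115; S ships 105.)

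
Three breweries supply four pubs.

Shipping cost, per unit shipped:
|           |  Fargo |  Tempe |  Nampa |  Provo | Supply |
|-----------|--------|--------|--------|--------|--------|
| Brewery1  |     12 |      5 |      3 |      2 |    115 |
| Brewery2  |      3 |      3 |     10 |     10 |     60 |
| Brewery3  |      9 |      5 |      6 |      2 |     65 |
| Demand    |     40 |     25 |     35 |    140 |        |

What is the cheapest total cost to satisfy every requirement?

Optimal allocation:
  Brewery1 to Tempe: 5 kegs
  Brewery1 to Nampa: 35 kegs
  Brewery1 to Provo: 75 kegs
  Brewery2 to Fargo: 40 kegs
  Brewery2 to Tempe: 20 kegs
  Brewery3 to Provo: 65 kegs
Total cost = 590.

590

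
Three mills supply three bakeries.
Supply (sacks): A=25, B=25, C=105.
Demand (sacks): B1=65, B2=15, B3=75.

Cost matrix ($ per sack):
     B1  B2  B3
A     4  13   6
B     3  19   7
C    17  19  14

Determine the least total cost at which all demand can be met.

1765

An optimal shipping plan:
  A->B1: 25 × $4 = $100
  B->B1: 25 × $3 = $75
  C->B1: 15 × $17 = $255
  C->B2: 15 × $19 = $285
  C->B3: 75 × $14 = $1050
Total = 100 + 75 + 255 + 285 + 1050 = $1765.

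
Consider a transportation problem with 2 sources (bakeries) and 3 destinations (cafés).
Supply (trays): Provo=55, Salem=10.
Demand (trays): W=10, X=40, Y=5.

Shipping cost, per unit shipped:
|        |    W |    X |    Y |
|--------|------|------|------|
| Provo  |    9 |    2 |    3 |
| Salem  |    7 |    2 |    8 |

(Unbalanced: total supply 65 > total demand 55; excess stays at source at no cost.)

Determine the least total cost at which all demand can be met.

An optimal shipping plan:
  Provo–X: 40 × 2 = 80
  Provo–Y: 5 × 3 = 15
  Salem–W: 10 × 7 = 70
Total = 80 + 15 + 70 = 165.

165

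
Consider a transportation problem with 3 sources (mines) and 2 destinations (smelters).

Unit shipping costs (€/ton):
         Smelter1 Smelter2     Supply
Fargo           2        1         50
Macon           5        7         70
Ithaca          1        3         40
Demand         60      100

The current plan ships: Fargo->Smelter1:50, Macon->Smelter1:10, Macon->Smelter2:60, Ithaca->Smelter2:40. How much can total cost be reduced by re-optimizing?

150

Current plan cost = 50·2 + 10·5 + 60·7 + 40·3 = €690.
Optimal plan:
  Fargo–Smelter2: 50 × €1 = €50
  Macon–Smelter1: 60 × €5 = €300
  Macon–Smelter2: 10 × €7 = €70
  Ithaca–Smelter2: 40 × €3 = €120
Optimal cost = €540.
Saving = 690 − 540 = €150.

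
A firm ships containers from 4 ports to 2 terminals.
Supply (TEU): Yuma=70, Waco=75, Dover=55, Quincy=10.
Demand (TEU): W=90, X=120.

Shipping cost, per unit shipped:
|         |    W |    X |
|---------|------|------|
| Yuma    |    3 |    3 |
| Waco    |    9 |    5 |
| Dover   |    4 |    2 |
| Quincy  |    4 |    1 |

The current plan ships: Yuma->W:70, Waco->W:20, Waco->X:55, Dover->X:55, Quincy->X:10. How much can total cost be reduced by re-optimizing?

Current plan cost = 70·3 + 20·9 + 55·5 + 55·2 + 10·1 = 785.
Optimal plan:
  Yuma→W: 70 × 3 = 210
  Waco→X: 75 × 5 = 375
  Dover→W: 20 × 4 = 80
  Dover→X: 35 × 2 = 70
  Quincy→X: 10 × 1 = 10
Optimal cost = 745.
Saving = 785 − 745 = 40.

40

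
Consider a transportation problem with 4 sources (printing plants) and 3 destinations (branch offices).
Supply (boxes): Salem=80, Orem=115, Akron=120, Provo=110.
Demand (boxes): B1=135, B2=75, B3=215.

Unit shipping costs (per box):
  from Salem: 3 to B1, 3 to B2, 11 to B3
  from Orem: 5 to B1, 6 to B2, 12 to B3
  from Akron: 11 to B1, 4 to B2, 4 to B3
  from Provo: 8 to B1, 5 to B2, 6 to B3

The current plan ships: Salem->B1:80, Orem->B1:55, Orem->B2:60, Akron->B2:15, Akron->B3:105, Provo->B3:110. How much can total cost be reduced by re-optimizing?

Current plan cost = 80·3 + 55·5 + 60·6 + 15·4 + 105·4 + 110·6 = 2015.
Optimal plan:
  Salem–B1: 20 boxes
  Salem–B2: 60 boxes
  Orem–B1: 115 boxes
  Akron–B3: 120 boxes
  Provo–B2: 15 boxes
  Provo–B3: 95 boxes
Optimal cost = 1940.
Saving = 2015 − 1940 = 75.

75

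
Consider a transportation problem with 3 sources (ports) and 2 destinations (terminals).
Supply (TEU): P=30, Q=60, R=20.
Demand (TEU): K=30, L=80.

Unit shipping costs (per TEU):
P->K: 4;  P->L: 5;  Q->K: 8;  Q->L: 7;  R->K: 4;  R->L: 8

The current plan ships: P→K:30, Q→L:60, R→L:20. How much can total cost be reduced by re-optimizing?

60

Current plan cost = 30·4 + 60·7 + 20·8 = 700.
Optimal plan:
  P to K: 10 × 4 = 40
  P to L: 20 × 5 = 100
  Q to L: 60 × 7 = 420
  R to K: 20 × 4 = 80
Optimal cost = 640.
Saving = 700 − 640 = 60.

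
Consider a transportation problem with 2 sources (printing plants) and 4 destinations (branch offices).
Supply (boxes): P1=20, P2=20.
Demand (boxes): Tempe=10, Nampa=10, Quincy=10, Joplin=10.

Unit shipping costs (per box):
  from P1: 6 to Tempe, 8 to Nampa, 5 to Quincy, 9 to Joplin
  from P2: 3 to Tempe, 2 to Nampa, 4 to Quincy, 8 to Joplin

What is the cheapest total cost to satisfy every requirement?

A cheapest plan:
  P1->Quincy: 10 × 5 = 50
  P1->Joplin: 10 × 9 = 90
  P2->Tempe: 10 × 3 = 30
  P2->Nampa: 10 × 2 = 20
Total = 50 + 90 + 30 + 20 = 190.

190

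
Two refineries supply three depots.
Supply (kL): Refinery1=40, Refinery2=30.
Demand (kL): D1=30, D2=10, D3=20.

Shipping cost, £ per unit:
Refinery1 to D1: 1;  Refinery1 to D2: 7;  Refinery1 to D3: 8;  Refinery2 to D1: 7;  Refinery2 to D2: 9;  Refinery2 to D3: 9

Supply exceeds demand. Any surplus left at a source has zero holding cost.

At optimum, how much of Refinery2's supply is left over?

An optimal plan:
  Refinery1–D1: 30 × £1 = £30
  Refinery1–D2: 10 × £7 = £70
  Refinery2–D3: 20 × £9 = £180
Total cost = £280.
Refinery2 ships 20 of its 30, leaving 10.

10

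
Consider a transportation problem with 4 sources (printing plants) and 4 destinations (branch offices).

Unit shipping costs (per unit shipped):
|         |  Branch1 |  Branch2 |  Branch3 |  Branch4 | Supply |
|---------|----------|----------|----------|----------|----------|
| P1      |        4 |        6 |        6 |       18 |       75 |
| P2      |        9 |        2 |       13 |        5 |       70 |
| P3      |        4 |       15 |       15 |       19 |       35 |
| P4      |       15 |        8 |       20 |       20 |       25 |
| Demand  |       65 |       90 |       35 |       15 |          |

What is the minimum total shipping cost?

915

An optimal shipping plan:
  P1–Branch1: 30 boxes
  P1–Branch2: 10 boxes
  P1–Branch3: 35 boxes
  P2–Branch2: 55 boxes
  P2–Branch4: 15 boxes
  P3–Branch1: 35 boxes
  P4–Branch2: 25 boxes
Total cost = 915.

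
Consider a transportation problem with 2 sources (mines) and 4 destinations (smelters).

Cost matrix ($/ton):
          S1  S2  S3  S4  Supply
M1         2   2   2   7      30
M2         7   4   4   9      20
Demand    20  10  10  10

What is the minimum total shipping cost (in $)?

An optimal shipping plan:
  M1->S1: 20 tons
  M1->S2: 10 tons
  M2->S3: 10 tons
  M2->S4: 10 tons
Total cost = $190.
(Supply check: M1 ships 30; M2 ships 20.)

190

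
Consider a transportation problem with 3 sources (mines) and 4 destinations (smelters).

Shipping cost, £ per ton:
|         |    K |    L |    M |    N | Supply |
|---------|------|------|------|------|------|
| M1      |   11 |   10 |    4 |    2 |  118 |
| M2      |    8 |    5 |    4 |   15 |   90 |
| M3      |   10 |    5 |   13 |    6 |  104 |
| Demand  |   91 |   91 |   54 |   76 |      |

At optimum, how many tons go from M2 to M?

Optimal shipments:
  M1–M: 42 tons
  M1–N: 76 tons
  M2–K: 78 tons
  M2–M: 12 tons
  M3–K: 13 tons
  M3–L: 91 tons
Total cost = £1577.
So M2→M carries 12 tons.

12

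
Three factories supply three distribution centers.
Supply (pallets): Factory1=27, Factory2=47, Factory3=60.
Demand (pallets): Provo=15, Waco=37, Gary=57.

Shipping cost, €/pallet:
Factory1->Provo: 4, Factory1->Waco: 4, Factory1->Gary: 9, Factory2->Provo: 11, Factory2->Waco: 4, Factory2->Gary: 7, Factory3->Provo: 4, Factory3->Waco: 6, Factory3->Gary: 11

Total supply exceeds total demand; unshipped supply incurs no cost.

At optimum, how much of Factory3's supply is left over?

25

Minimum-cost shipments:
  Factory1->Waco: 27 × €4 = €108
  Factory2->Gary: 47 × €7 = €329
  Factory3->Provo: 15 × €4 = €60
  Factory3->Waco: 10 × €6 = €60
  Factory3->Gary: 10 × €11 = €110
Total cost = €667.
Factory3 ships 35 of its 60, leaving 25.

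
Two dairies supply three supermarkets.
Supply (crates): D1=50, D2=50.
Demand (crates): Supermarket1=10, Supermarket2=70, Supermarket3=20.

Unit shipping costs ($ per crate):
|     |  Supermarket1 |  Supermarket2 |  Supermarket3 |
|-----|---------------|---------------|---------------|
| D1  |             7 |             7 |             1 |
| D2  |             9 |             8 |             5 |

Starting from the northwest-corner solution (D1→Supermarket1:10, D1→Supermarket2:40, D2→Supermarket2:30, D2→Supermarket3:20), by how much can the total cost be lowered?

60

Current plan cost = 10·7 + 40·7 + 30·8 + 20·5 = $690.
Optimal plan:
  D1->Supermarket1: 10 crates
  D1->Supermarket2: 20 crates
  D1->Supermarket3: 20 crates
  D2->Supermarket2: 50 crates
Optimal cost = $630.
Saving = 690 − 630 = $60.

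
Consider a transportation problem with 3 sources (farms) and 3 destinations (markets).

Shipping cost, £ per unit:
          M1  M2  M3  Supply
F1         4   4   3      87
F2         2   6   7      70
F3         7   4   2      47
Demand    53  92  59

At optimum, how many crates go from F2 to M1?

53

The minimum-cost plan:
  F1->M2: 75 × £4 = £300
  F1->M3: 12 × £3 = £36
  F2->M1: 53 × £2 = £106
  F2->M2: 17 × £6 = £102
  F3->M3: 47 × £2 = £94
Total cost = £638.
So F2→M1 carries 53 crates.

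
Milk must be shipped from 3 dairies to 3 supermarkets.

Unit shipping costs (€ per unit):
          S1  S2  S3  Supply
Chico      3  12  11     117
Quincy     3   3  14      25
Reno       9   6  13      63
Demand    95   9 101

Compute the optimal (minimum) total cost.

1549

An optimal shipping plan:
  Chico→S1: 79 × €3 = €237
  Chico→S3: 38 × €11 = €418
  Quincy→S1: 16 × €3 = €48
  Quincy→S2: 9 × €3 = €27
  Reno→S3: 63 × €13 = €819
Total = 237 + 418 + 48 + 27 + 819 = €1549.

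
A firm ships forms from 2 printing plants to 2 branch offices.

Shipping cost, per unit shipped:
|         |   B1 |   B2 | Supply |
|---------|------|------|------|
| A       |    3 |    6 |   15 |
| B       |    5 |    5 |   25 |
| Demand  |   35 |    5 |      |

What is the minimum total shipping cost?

A cheapest plan:
  A to B1: 15 × 3 = 45
  B to B1: 20 × 5 = 100
  B to B2: 5 × 5 = 25
Total = 45 + 100 + 25 = 170.
(Supply check: A ships 15; B ships 25.)

170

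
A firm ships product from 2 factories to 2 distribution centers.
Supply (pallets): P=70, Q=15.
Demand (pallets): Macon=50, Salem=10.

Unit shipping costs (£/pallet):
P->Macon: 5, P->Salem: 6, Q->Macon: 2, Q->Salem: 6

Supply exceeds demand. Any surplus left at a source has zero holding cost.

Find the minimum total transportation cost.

265

One minimum-cost allocation:
  P to Macon: 35 × £5 = £175
  P to Salem: 10 × £6 = £60
  Q to Macon: 15 × £2 = £30
Total = 175 + 60 + 30 = £265.
(Supply check: P ships 45; Q ships 15.)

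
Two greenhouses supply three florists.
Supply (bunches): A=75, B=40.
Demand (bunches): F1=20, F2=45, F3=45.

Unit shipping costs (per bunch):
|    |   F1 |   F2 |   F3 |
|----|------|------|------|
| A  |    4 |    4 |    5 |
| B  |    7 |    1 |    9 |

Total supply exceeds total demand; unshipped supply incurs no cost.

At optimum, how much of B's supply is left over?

0

An optimal plan:
  A->F1: 20 bunches
  A->F2: 5 bunches
  A->F3: 45 bunches
  B->F2: 40 bunches
Total cost = 365.
B ships 40 of its 40, leaving 0.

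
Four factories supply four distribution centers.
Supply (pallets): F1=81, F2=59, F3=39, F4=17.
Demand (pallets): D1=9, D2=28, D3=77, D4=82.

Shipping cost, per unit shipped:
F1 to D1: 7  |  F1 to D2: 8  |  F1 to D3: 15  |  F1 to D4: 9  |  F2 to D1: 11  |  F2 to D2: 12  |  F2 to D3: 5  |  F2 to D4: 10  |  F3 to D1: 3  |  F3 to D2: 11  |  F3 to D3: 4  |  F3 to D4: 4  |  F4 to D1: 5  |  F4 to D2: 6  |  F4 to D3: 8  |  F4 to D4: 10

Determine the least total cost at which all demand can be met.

1253

One minimum-cost allocation:
  F1 to D2: 20 × 8 = 160
  F1 to D4: 61 × 9 = 549
  F2 to D3: 59 × 5 = 295
  F3 to D3: 18 × 4 = 72
  F3 to D4: 21 × 4 = 84
  F4 to D1: 9 × 5 = 45
  F4 to D2: 8 × 6 = 48
Total = 160 + 549 + 295 + 72 + 84 + 45 + 48 = 1253.
(Supply check: F1 ships 81; F2 ships 59; F3 ships 39; F4 ships 17.)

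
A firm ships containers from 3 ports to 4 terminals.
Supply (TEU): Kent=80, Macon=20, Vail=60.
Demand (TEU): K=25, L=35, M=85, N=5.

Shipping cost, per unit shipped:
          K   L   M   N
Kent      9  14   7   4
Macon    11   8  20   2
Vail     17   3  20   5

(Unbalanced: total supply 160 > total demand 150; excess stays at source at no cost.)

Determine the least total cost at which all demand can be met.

An optimal shipping plan:
  Kent to M: 80 × 7 = 560
  Macon to K: 20 × 11 = 220
  Vail to K: 5 × 17 = 85
  Vail to L: 35 × 3 = 105
  Vail to M: 5 × 20 = 100
  Vail to N: 5 × 5 = 25
Total = 560 + 220 + 85 + 105 + 100 + 25 = 1095.
(Supply check: Kent ships 80; Macon ships 20; Vail ships 50.)

1095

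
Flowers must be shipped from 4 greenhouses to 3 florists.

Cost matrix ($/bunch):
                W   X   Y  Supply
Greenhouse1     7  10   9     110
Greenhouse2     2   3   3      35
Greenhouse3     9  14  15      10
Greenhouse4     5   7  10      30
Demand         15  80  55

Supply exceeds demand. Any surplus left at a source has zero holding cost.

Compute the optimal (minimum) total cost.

One minimum-cost allocation:
  Greenhouse1→W: 15 × $7 = $105
  Greenhouse1→X: 15 × $10 = $150
  Greenhouse1→Y: 55 × $9 = $495
  Greenhouse2→X: 35 × $3 = $105
  Greenhouse4→X: 30 × $7 = $210
Total = 105 + 150 + 495 + 105 + 210 = $1065.

1065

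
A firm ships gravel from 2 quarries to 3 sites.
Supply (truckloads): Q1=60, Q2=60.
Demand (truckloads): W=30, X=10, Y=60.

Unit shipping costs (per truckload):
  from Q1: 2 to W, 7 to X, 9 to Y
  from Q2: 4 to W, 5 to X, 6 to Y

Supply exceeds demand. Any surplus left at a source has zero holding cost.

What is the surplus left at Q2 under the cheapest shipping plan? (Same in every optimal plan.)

An optimal plan:
  Q1→W: 30 truckloads
  Q1→X: 10 truckloads
  Q2→Y: 60 truckloads
Total cost = 490.
Q2 ships 60 of its 60, leaving 0.

0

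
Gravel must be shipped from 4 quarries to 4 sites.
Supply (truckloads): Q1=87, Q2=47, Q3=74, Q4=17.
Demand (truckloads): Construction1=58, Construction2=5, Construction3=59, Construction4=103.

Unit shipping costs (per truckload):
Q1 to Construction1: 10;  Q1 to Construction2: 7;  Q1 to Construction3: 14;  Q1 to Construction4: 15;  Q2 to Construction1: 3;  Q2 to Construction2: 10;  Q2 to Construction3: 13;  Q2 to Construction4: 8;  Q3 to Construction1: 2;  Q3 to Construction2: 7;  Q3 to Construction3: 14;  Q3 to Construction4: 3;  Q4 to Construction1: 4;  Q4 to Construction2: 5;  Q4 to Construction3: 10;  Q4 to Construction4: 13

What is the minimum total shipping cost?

1667

One minimum-cost allocation:
  Q1 to Construction1: 23 × 10 = 230
  Q1 to Construction2: 5 × 7 = 35
  Q1 to Construction3: 59 × 14 = 826
  Q2 to Construction1: 18 × 3 = 54
  Q2 to Construction4: 29 × 8 = 232
  Q3 to Construction4: 74 × 3 = 222
  Q4 to Construction1: 17 × 4 = 68
Total = 230 + 35 + 826 + 54 + 232 + 222 + 68 = 1667.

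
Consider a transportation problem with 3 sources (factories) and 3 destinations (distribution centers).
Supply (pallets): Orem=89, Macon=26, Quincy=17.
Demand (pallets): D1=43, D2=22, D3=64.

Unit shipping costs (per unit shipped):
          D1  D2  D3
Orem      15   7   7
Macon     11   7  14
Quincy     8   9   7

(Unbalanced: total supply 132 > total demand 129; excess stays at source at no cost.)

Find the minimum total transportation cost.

1024

Optimal allocation:
  Orem→D2: 22 × 7 = 154
  Orem→D3: 64 × 7 = 448
  Macon→D1: 26 × 11 = 286
  Quincy→D1: 17 × 8 = 136
Total = 154 + 448 + 286 + 136 = 1024.
(Supply check: Orem ships 86; Macon ships 26; Quincy ships 17.)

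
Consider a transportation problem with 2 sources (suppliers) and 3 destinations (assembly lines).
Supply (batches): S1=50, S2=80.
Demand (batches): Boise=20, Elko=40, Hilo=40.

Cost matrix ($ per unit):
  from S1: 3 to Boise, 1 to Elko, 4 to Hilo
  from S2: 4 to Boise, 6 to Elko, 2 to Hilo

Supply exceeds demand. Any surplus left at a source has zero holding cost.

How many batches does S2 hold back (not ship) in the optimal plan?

Minimum-cost shipments:
  S1->Boise: 10 × $3 = $30
  S1->Elko: 40 × $1 = $40
  S2->Boise: 10 × $4 = $40
  S2->Hilo: 40 × $2 = $80
Total cost = $190.
S2 ships 50 of its 80, leaving 30.

30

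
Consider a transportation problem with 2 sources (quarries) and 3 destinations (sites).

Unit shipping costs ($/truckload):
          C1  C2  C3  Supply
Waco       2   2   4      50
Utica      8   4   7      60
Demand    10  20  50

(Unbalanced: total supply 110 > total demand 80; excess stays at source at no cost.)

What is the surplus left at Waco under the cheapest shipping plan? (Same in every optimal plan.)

0

Minimum-cost shipments:
  Waco–C1: 10 truckloads
  Waco–C3: 40 truckloads
  Utica–C2: 20 truckloads
  Utica–C3: 10 truckloads
Total cost = $330.
Waco ships 50 of its 50, leaving 0.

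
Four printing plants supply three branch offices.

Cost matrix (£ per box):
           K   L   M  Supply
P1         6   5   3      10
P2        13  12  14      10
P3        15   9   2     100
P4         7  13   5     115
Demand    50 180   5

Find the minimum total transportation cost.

Optimal allocation:
  P1->L: 10 × £5 = £50
  P2->L: 10 × £12 = £120
  P3->L: 100 × £9 = £900
  P4->K: 50 × £7 = £350
  P4->L: 60 × £13 = £780
  P4->M: 5 × £5 = £25
Total = 50 + 120 + 900 + 350 + 780 + 25 = £2225.

2225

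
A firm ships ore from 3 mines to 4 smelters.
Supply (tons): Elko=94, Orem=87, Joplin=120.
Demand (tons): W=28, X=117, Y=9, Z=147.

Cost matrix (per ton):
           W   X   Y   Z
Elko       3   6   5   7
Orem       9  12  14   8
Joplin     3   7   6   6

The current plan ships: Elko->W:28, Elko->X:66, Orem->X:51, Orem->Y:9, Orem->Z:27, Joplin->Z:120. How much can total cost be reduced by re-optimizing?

Current plan cost = 28·3 + 66·6 + 51·12 + 9·14 + 27·8 + 120·6 = 2154.
Optimal plan:
  Elko->X: 94 × 6 = 564
  Orem->Z: 87 × 8 = 696
  Joplin->W: 28 × 3 = 84
  Joplin->X: 23 × 7 = 161
  Joplin->Y: 9 × 6 = 54
  Joplin->Z: 60 × 6 = 360
Optimal cost = 1919.
Saving = 2154 − 1919 = 235.

235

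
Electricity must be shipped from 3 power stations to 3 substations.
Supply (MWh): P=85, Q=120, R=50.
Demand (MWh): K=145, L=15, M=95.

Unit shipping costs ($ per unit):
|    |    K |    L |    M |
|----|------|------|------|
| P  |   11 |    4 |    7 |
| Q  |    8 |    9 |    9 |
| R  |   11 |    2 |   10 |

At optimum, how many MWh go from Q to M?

Solving gives:
  P→M: 85 × $7 = $595
  Q→K: 120 × $8 = $960
  R→K: 25 × $11 = $275
  R→L: 15 × $2 = $30
  R→M: 10 × $10 = $100
Total cost = $1960.
The route Q→M is not used.

0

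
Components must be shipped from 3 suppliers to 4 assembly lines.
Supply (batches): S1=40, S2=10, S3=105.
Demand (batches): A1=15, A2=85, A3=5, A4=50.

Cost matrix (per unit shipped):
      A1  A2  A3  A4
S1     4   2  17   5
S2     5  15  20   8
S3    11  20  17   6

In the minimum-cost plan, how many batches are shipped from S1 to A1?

The minimum-cost plan:
  S1→A2: 40 × 2 = 80
  S2→A1: 10 × 5 = 50
  S3→A1: 5 × 11 = 55
  S3→A2: 45 × 20 = 900
  S3→A3: 5 × 17 = 85
  S3→A4: 50 × 6 = 300
Total cost = 1470.
The route S1→A1 is not used.

0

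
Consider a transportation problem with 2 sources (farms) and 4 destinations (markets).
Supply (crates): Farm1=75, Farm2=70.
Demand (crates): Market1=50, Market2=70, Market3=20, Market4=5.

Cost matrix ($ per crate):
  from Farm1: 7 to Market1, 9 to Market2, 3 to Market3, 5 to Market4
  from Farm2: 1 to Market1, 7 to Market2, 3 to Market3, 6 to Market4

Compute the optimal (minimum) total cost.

725

An optimal shipping plan:
  Farm1→Market2: 50 × $9 = $450
  Farm1→Market3: 20 × $3 = $60
  Farm1→Market4: 5 × $5 = $25
  Farm2→Market1: 50 × $1 = $50
  Farm2→Market2: 20 × $7 = $140
Total = 450 + 60 + 25 + 50 + 140 = $725.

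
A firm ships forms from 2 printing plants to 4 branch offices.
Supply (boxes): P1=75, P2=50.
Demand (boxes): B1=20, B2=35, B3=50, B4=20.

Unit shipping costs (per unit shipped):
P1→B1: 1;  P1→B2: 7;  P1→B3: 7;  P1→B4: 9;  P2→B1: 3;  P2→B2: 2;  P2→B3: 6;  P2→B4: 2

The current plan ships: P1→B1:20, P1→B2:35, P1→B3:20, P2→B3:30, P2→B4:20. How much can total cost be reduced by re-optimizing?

Current plan cost = 20·1 + 35·7 + 20·7 + 30·6 + 20·2 = 625.
Optimal plan:
  P1->B1: 20 × 1 = 20
  P1->B2: 5 × 7 = 35
  P1->B3: 50 × 7 = 350
  P2->B2: 30 × 2 = 60
  P2->B4: 20 × 2 = 40
Optimal cost = 505.
Saving = 625 − 505 = 120.

120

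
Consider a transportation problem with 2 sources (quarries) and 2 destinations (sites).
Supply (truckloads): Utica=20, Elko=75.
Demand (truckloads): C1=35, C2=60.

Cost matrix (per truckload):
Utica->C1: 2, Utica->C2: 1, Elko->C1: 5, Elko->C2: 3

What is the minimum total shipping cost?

295

One minimum-cost allocation:
  Utica–C1: 20 × 2 = 40
  Elko–C1: 15 × 5 = 75
  Elko–C2: 60 × 3 = 180
Total = 40 + 75 + 180 = 295.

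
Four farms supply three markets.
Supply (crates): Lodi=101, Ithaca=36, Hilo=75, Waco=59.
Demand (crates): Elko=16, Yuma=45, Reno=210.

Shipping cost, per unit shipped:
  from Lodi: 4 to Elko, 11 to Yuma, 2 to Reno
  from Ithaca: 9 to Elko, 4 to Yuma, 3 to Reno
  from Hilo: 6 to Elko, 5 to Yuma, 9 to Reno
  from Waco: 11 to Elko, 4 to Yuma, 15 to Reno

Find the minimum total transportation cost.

1313

An optimal shipping plan:
  Lodi to Reno: 101 × 2 = 202
  Ithaca to Reno: 36 × 3 = 108
  Hilo to Elko: 2 × 6 = 12
  Hilo to Reno: 73 × 9 = 657
  Waco to Elko: 14 × 11 = 154
  Waco to Yuma: 45 × 4 = 180
Total = 202 + 108 + 12 + 657 + 154 + 180 = 1313.
(Supply check: Lodi ships 101; Ithaca ships 36; Hilo ships 75; Waco ships 59.)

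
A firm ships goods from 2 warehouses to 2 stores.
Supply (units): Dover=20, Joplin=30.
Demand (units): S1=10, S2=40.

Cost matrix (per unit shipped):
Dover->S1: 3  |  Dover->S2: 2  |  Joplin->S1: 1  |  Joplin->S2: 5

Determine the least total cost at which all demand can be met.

150

A cheapest plan:
  Dover to S2: 20 × 2 = 40
  Joplin to S1: 10 × 1 = 10
  Joplin to S2: 20 × 5 = 100
Total = 40 + 10 + 100 = 150.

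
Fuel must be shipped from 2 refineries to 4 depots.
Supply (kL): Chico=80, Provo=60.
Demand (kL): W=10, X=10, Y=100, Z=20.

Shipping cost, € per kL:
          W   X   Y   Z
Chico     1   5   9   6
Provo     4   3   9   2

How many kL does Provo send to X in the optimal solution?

10

Optimal shipments:
  Chico->W: 10 × €1 = €10
  Chico->Y: 70 × €9 = €630
  Provo->X: 10 × €3 = €30
  Provo->Y: 30 × €9 = €270
  Provo->Z: 20 × €2 = €40
Total cost = €980.
So Provo→X carries 10 kL.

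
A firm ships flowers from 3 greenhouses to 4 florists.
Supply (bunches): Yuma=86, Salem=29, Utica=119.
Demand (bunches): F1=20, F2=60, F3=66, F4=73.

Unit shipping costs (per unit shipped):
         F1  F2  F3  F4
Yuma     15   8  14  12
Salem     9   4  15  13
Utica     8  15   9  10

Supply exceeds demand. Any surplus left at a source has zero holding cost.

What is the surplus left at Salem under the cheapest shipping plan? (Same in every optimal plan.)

Minimum-cost shipments:
  Yuma->F2: 31 × 8 = 248
  Yuma->F4: 40 × 12 = 480
  Salem->F2: 29 × 4 = 116
  Utica->F1: 20 × 8 = 160
  Utica->F3: 66 × 9 = 594
  Utica->F4: 33 × 10 = 330
Total cost = 1928.
Salem ships 29 of its 29, leaving 0.

0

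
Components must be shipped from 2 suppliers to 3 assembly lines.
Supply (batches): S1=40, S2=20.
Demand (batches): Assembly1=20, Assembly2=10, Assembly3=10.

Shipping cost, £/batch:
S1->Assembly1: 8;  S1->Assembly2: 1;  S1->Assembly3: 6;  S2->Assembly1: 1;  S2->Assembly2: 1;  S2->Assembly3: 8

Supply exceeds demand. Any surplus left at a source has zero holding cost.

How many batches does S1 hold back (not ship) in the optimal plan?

Minimum-cost shipments:
  S1→Assembly2: 10 × £1 = £10
  S1→Assembly3: 10 × £6 = £60
  S2→Assembly1: 20 × £1 = £20
Total cost = £90.
S1 ships 20 of its 40, leaving 20.

20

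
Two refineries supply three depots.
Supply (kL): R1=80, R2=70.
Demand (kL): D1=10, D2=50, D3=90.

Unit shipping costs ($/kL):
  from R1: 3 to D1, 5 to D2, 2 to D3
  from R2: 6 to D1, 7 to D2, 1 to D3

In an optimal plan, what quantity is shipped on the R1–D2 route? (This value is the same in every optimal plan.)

Optimal shipments:
  R1 to D1: 10 × $3 = $30
  R1 to D2: 50 × $5 = $250
  R1 to D3: 20 × $2 = $40
  R2 to D3: 70 × $1 = $70
Total cost = $390.
So R1→D2 carries 50 kL.

50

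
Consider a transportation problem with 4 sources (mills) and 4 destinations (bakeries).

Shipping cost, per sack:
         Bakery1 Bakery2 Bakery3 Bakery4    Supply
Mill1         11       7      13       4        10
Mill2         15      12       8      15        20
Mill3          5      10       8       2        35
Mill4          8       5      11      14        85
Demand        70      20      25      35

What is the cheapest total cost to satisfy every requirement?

935

Optimal allocation:
  Mill1 to Bakery4: 10 × 4 = 40
  Mill2 to Bakery3: 20 × 8 = 160
  Mill3 to Bakery1: 5 × 5 = 25
  Mill3 to Bakery3: 5 × 8 = 40
  Mill3 to Bakery4: 25 × 2 = 50
  Mill4 to Bakery1: 65 × 8 = 520
  Mill4 to Bakery2: 20 × 5 = 100
Total = 40 + 160 + 25 + 40 + 50 + 520 + 100 = 935.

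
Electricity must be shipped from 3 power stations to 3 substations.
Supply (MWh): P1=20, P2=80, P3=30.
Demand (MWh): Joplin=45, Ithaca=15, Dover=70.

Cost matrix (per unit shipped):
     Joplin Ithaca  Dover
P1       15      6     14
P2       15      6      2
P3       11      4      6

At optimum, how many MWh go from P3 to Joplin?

30

Optimal shipments:
  P1 to Joplin: 5 × 15 = 75
  P1 to Ithaca: 15 × 6 = 90
  P2 to Joplin: 10 × 15 = 150
  P2 to Dover: 70 × 2 = 140
  P3 to Joplin: 30 × 11 = 330
Total cost = 785.
So P3→Joplin carries 30 MWh.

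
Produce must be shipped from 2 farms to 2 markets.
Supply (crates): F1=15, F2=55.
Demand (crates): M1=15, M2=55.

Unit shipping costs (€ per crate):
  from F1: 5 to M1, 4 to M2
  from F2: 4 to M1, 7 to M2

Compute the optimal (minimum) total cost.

400

A cheapest plan:
  F1→M2: 15 crates
  F2→M1: 15 crates
  F2→M2: 40 crates
Total cost = €400.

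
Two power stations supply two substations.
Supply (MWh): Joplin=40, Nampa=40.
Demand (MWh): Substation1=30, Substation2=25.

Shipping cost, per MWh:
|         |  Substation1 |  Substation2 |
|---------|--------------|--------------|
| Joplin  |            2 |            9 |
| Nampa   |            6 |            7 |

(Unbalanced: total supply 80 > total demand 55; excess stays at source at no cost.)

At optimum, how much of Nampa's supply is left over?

An optimal plan:
  Joplin->Substation1: 30 × 2 = 60
  Nampa->Substation2: 25 × 7 = 175
Total cost = 235.
Nampa ships 25 of its 40, leaving 15.

15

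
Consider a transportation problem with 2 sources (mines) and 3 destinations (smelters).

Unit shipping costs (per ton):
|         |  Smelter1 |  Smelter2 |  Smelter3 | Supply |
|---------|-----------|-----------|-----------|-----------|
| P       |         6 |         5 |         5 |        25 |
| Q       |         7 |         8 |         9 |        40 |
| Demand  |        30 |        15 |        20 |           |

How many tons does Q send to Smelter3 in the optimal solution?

0

Solving gives:
  P→Smelter2: 5 tons
  P→Smelter3: 20 tons
  Q→Smelter1: 30 tons
  Q→Smelter2: 10 tons
Total cost = 415.
The route Q→Smelter3 is not used.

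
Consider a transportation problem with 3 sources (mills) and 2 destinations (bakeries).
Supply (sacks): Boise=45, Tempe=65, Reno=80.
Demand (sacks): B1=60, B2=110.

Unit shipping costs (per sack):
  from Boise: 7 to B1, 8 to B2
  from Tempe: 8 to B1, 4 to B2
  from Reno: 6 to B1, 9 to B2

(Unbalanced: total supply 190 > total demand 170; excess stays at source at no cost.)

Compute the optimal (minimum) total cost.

Optimal allocation:
  Boise→B2: 45 × 8 = 360
  Tempe→B2: 65 × 4 = 260
  Reno→B1: 60 × 6 = 360
Total = 360 + 260 + 360 = 980.
(Supply check: Boise ships 45; Tempe ships 65; Reno ships 60.)

980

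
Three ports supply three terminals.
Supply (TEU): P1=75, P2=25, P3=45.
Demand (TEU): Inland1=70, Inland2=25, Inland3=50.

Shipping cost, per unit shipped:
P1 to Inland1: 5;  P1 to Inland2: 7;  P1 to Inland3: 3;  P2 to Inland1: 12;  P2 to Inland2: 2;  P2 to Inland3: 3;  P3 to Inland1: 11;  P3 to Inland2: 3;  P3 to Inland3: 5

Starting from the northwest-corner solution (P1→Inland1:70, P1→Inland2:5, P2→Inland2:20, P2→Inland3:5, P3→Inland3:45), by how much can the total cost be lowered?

Current plan cost = 70·5 + 5·7 + 20·2 + 5·3 + 45·5 = 665.
Optimal plan:
  P1→Inland1: 70 × 5 = 350
  P1→Inland3: 5 × 3 = 15
  P2→Inland3: 25 × 3 = 75
  P3→Inland2: 25 × 3 = 75
  P3→Inland3: 20 × 5 = 100
Optimal cost = 615.
Saving = 665 − 615 = 50.

50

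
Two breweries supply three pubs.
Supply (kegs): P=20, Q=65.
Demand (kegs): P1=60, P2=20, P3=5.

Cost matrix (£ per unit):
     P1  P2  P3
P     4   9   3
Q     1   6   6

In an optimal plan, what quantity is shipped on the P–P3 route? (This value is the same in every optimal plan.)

5

Solving gives:
  P->P1: 15 kegs
  P->P3: 5 kegs
  Q->P1: 45 kegs
  Q->P2: 20 kegs
Total cost = £240.
So P→P3 carries 5 kegs.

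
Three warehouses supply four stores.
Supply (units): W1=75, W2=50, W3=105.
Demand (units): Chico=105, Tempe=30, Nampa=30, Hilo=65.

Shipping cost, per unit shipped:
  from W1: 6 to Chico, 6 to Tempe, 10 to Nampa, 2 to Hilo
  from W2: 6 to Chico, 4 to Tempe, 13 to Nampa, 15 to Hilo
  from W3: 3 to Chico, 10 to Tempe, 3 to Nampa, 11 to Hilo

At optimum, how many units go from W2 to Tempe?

30

The minimum-cost plan:
  W1–Chico: 10 units
  W1–Hilo: 65 units
  W2–Chico: 20 units
  W2–Tempe: 30 units
  W3–Chico: 75 units
  W3–Nampa: 30 units
Total cost = 745.
So W2→Tempe carries 30 units.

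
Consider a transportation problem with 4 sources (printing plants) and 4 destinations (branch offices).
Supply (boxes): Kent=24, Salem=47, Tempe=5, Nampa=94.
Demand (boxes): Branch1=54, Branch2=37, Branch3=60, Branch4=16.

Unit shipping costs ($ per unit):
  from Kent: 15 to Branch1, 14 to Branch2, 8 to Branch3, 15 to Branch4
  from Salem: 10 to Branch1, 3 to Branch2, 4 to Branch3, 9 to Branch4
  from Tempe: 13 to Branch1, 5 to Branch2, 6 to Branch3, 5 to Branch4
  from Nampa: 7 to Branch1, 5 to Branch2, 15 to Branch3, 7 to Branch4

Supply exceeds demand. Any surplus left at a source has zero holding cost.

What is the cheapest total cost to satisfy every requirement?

973

One minimum-cost allocation:
  Kent→Branch3: 21 × $8 = $168
  Salem→Branch2: 8 × $3 = $24
  Salem→Branch3: 39 × $4 = $156
  Tempe→Branch4: 5 × $5 = $25
  Nampa→Branch1: 54 × $7 = $378
  Nampa→Branch2: 29 × $5 = $145
  Nampa→Branch4: 11 × $7 = $77
Total = 168 + 24 + 156 + 25 + 378 + 145 + 77 = $973.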